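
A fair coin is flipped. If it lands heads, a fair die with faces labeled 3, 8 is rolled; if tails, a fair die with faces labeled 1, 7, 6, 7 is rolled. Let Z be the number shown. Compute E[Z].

E[Z | heads] = (3+8)/2 = 11/2.
E[Z | tails] = (1+7+6+7)/4 = 21/4.
By the law of total expectation,
E[Z] = (1/2)·(11/2) + (1/2)·(21/4) = 43/8.

43/8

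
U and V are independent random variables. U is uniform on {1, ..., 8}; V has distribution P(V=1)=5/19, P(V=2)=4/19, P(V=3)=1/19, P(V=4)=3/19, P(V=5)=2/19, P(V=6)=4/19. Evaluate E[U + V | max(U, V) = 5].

173/23

P(max(U, V) = 5) = 23/152.
Summing (U+V)·P(x,y) over outcomes with max(U, V) = 5 gives 173/152.
E[U + V | max(U, V) = 5] = (173/152) / (23/152) = 173/23.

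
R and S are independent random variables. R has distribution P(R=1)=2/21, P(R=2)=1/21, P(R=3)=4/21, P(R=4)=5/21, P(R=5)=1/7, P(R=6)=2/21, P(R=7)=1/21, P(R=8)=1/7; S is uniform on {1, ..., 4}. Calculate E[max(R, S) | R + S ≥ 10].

98/13

P(R + S ≥ 10) = 13/84.
Summing max(R,S)·P(x,y) over outcomes with R + S ≥ 10 gives 7/6.
E[max(R, S) | R + S ≥ 10] = (7/6) / (13/84) = 98/13.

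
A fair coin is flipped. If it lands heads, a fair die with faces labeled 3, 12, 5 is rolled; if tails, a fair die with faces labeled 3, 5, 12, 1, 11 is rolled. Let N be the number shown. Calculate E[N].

98/15

E[N | heads] = (3+12+5)/3 = 20/3.
E[N | tails] = (3+5+12+1+11)/5 = 32/5.
E[N] = (1/2)·(20/3) + (1/2)·(32/5) = 98/15.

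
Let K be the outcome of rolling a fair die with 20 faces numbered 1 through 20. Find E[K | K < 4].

Given K < 4, K is equally likely to be any of {1, 2, 3}.
E[K | K < 4] = (1 + 2 + 3) / 3 = 2.

2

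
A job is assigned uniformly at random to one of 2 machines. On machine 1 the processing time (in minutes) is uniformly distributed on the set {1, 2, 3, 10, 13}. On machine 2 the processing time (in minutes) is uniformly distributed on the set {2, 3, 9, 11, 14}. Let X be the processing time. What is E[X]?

E[X | machine 1] = (1+2+3+10+13)/5 = 29/5.
E[X | machine 2] = (2+3+9+11+14)/5 = 39/5.
E[X] = (1/2)·(29/5) + (1/2)·(39/5) = 34/5.

34/5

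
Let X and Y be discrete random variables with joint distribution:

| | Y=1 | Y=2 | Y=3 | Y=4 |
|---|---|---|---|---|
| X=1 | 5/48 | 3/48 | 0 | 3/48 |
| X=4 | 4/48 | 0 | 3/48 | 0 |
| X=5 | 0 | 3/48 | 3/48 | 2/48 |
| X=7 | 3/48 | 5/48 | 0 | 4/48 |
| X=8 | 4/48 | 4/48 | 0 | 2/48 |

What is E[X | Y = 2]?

P(Y = 2) = 5/16.
Σ X·P over the event = 1·(3/48) + 5·(3/48) + 7·(5/48) + 8·(4/48) = 85/48.
E[X | Y = 2] = (85/48) / (5/16) = 17/3.

17/3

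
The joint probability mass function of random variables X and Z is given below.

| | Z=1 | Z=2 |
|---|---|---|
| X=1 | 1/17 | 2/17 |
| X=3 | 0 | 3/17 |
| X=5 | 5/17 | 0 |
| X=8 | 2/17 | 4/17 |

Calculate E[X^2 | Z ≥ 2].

P(Z ≥ 2) = 9/17.
Σ X^2·P over the event = 1·(2/17) + 9·(3/17) + 64·(4/17) = 285/17.
E[X^2 | Z ≥ 2] = (285/17) / (9/17) = 95/3.

95/3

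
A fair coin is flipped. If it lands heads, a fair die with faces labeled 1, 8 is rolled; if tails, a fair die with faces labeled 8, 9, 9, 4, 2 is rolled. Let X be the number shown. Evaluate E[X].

E[X | heads] = (1+8)/2 = 9/2.
E[X | tails] = (8+9+9+4+2)/5 = 32/5.
By the law of total expectation,
E[X] = (1/2)·(9/2) + (1/2)·(32/5) = 109/20.

109/20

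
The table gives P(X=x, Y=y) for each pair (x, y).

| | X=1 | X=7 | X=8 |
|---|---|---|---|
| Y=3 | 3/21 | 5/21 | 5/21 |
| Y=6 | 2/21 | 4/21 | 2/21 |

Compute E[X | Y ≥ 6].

23/4

P(Y ≥ 6) = 8/21.
Σ X·P over the event = 1·(2/21) + 7·(4/21) + 8·(2/21) = 46/21.
E[X | Y ≥ 6] = (46/21) / (8/21) = 23/4.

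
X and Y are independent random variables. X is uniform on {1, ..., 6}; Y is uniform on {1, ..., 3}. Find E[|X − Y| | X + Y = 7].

3

P(X + Y = 7) = 1/6.
Summing |X−Y|·P(x,y) over outcomes with X + Y = 7 gives 1/2.
E[|X − Y| | X + Y = 7] = (1/2) / (1/6) = 3.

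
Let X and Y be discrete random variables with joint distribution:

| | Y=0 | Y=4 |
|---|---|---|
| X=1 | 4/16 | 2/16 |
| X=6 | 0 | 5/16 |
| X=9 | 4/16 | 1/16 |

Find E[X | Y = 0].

P(Y = 0) = 1/2.
Σ X·P over the event = 1·(4/16) + 9·(4/16) = 5/2.
E[X | Y = 0] = (5/2) / (1/2) = 5.

5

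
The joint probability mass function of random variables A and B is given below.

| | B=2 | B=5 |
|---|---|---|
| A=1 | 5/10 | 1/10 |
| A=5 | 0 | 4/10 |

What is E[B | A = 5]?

5

P(A = 5) = 2/5.
Σ B·P over the event = 5·(4/10) = 2.
E[B | A = 5] = (2) / (2/5) = 5.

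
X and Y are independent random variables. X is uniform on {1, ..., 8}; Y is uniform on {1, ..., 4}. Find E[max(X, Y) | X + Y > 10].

Outcomes with X + Y > 10: (7,4), (8,3), (8,4), each with probability 1/32.
E[max(X, Y) | X + Y > 10] = (7 + 8 + 8) / 3 = 23/3.

23/3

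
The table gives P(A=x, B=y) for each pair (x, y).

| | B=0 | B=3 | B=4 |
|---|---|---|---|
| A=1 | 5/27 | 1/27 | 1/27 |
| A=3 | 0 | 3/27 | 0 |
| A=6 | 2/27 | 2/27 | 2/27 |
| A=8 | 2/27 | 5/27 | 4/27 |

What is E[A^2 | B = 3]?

420/11

P(B = 3) = 11/27.
Σ A^2·P over the event = 1·(1/27) + 9·(3/27) + 36·(2/27) + 64·(5/27) = 140/9.
E[A^2 | B = 3] = (140/9) / (11/27) = 420/11.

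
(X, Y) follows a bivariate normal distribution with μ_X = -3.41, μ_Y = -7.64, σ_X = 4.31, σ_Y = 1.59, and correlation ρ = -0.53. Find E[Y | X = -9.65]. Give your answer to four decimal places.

-6.4199

The regression of Y on X has slope ρ·σ_Y/σ_X and passes through (μ_X, μ_Y).
E[Y | X=-9.65] = -7.64 + (-0.53)·(1.59/4.31)·(-9.65 − (-3.41)) = -7.64 + (-0.195522)·(-6.24) = -6.4199.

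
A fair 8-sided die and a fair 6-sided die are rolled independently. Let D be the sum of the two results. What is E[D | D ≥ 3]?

382/47

P(D ≥ 3) = 47/48.
E[D | D ≥ 3] = (191/24) / (47/48) = 382/47.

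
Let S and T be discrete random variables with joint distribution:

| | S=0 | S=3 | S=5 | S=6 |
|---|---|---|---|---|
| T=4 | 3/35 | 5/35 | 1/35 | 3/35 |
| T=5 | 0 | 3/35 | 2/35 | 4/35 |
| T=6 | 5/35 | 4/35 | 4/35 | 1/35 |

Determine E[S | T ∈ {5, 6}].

81/23

P(T ∈ {5, 6}) = 23/35.
Σ S·P over the event = 0·(5/35) + 3·(3/35) + 3·(4/35) + 5·(2/35) + 5·(4/35) + 6·(4/35) + 6·(1/35) = 81/35.
E[S | T ∈ {5, 6}] = (81/35) / (23/35) = 81/23.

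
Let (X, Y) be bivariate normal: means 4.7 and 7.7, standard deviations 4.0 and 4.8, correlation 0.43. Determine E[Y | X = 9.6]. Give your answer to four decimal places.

E[Y | X=x] = μ_Y + ρ(σ_Y/σ_X)(x − μ_X) for jointly normal variables.
E[Y | X=9.6] = 7.7 + (0.43)·(4.8/4.0)·(9.6 − (4.7)) = 7.7 + (0.516)·(4.9) = 10.2284.

10.2284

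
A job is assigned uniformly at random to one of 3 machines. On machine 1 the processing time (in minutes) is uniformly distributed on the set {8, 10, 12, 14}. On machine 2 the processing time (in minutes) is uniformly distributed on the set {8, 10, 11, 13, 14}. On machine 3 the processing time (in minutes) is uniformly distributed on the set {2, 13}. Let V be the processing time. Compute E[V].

99/10

E[V | machine 1] = (8+10+12+14)/4 = 11.
E[V | machine 2] = (8+10+11+13+14)/5 = 56/5.
E[V | machine 3] = (2+13)/2 = 15/2.
E[V] = (1/3)·(11) + (1/3)·(56/5) + (1/3)·(15/2) = 99/10.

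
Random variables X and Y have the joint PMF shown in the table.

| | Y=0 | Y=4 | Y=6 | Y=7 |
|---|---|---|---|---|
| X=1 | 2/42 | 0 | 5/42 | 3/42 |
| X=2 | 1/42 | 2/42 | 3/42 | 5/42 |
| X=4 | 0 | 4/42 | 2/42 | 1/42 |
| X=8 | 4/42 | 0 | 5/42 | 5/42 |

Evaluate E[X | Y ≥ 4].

P(Y ≥ 4) = 5/6.
Summing X·P(X=x,Y=y) over the conditioning event gives 68/21.
E[X | Y ≥ 4] = (68/21) / (5/6) = 136/35.

136/35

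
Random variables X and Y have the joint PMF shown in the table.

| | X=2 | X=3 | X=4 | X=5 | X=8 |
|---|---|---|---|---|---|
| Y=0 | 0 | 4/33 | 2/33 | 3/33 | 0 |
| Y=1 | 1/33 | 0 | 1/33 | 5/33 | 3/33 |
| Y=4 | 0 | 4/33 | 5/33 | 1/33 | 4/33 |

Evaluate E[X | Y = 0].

35/9

P(Y = 0) = 3/11.
Σ X·P over the event = 3·(4/33) + 4·(2/33) + 5·(3/33) = 35/33.
E[X | Y = 0] = (35/33) / (3/11) = 35/9.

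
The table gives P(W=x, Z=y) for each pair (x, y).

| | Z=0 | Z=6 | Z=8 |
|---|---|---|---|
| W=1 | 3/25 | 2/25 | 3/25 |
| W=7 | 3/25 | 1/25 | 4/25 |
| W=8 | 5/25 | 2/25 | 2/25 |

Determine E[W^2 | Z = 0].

P(Z = 0) = 11/25.
Σ W^2·P over the event = 1·(3/25) + 49·(3/25) + 64·(5/25) = 94/5.
E[W^2 | Z = 0] = (94/5) / (11/25) = 470/11.

470/11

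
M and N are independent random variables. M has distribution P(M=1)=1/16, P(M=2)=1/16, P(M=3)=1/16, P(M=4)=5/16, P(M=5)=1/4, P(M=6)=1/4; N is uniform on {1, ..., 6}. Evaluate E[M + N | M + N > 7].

P(M + N > 7) = 9/16.
Summing (M+N)·P(x,y) over outcomes with M + N > 7 gives 16/3.
E[M + N | M + N > 7] = (16/3) / (9/16) = 256/27.

256/27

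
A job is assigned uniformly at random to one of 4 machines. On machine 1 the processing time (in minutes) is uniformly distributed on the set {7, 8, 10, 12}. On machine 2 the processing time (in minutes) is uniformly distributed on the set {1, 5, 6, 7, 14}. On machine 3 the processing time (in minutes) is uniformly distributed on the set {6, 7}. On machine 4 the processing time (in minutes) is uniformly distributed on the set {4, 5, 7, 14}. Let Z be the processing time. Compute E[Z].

597/80

E[Z | machine 1] = (7+8+10+12)/4 = 37/4.
E[Z | machine 2] = (1+5+6+7+14)/5 = 33/5.
E[Z | machine 3] = (6+7)/2 = 13/2.
E[Z | machine 4] = (4+5+7+14)/4 = 15/2.
E[Z] = (1/4)·(37/4) + (1/4)·(33/5) + (1/4)·(13/2) + (1/4)·(15/2) = 597/80.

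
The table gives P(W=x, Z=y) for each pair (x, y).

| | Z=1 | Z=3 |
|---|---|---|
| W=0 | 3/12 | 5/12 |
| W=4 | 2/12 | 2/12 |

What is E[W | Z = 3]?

P(Z = 3) = 7/12.
Σ W·P over the event = 0·(5/12) + 4·(2/12) = 2/3.
E[W | Z = 3] = (2/3) / (7/12) = 8/7.

8/7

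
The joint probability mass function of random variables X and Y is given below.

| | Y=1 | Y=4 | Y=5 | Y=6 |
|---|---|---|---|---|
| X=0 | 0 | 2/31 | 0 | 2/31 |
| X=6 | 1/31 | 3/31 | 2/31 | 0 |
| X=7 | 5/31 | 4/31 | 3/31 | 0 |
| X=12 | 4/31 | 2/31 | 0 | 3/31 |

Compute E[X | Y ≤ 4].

53/7

P(Y ≤ 4) = 21/31.
Σ X·P over the event = 0·(2/31) + 6·(1/31) + 6·(3/31) + 7·(5/31) + 7·(4/31) + 12·(4/31) + 12·(2/31) = 159/31.
E[X | Y ≤ 4] = (159/31) / (21/31) = 53/7.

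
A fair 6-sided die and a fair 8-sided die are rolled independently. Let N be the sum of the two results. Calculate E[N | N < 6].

4

P(N < 6) = 5/24.
Σ over the event: 2·1/48 + 3·1/24 + 4·1/16 + 5·1/12 = 5/6.
E[N | N < 6] = (5/6) / (5/24) = 4.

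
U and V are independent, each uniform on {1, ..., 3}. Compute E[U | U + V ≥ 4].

7/3

Outcomes with U + V ≥ 4: (1,3), (2,2), (2,3), (3,1), (3,2), (3,3), each with probability 1/9.
E[U | U + V ≥ 4] = (1 + 2 + 2 + 3 + 3 + 3) / 6 = 7/3.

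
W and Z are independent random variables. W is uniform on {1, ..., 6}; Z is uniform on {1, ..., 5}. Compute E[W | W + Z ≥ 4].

101/27

P(W + Z ≥ 4) = 9/10.
Summing W·P(x,y) over outcomes with W + Z ≥ 4 gives 101/30.
E[W | W + Z ≥ 4] = (101/30) / (9/10) = 101/27.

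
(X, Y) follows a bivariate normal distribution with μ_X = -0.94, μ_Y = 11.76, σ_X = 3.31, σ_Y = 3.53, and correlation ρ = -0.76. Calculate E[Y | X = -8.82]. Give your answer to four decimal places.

18.1468

E[Y | X=x] = μ_Y + ρ(σ_Y/σ_X)(x − μ_X) for jointly normal variables.
E[Y | X=-8.82] = 11.76 + (-0.76)·(3.53/3.31)·(-8.82 − (-0.94)) = 11.76 + (-0.81051)·(-7.88) = 18.1468.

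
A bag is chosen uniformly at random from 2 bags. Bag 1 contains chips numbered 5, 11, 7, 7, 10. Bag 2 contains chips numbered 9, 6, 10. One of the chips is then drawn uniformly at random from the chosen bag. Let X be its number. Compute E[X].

49/6

E[X | bag 1] = (5+11+7+7+10)/5 = 8.
E[X | bag 2] = (9+6+10)/3 = 25/3.
By the law of total expectation,
E[X] = (1/2)·(8) + (1/2)·(25/3) = 49/6.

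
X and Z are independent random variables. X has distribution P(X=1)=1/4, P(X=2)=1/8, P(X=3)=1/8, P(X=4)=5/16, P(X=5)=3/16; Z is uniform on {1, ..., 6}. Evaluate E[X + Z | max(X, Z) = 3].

P(max(X, Z) = 3) = 1/8.
Summing (X+Z)·P(x,y) over outcomes with max(X, Z) = 3 gives 7/12.
E[X + Z | max(X, Z) = 3] = (7/12) / (1/8) = 14/3.

14/3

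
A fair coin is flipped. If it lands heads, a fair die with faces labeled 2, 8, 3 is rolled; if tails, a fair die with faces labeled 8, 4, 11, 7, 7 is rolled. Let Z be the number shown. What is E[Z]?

E[Z | heads] = (2+8+3)/3 = 13/3.
E[Z | tails] = (8+4+11+7+7)/5 = 37/5.
E[Z] = (1/2)·(13/3) + (1/2)·(37/5) = 88/15.

88/15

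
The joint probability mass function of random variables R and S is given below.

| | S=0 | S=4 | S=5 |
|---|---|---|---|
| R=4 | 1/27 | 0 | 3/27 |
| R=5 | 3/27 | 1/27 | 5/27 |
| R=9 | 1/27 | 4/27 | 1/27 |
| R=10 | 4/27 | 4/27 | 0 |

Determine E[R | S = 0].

68/9

P(S = 0) = 1/3.
Summing R·P(R=x,S=y) over the conditioning event gives 68/27.
E[R | S = 0] = (68/27) / (1/3) = 68/9.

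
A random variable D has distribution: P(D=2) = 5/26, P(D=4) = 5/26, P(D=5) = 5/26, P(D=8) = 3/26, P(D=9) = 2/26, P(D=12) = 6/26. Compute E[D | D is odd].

P(D is odd) = 7/26.
Σ over the event: 5·5/26 + 9·1/13 = 43/26.
E[D | D is odd] = (43/26) / (7/26) = 43/7.

43/7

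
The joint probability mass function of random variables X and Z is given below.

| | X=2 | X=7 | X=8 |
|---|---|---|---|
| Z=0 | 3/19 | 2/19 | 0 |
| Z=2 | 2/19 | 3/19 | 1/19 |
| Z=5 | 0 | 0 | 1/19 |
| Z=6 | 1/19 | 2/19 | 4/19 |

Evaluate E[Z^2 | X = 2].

22/3

P(X = 2) = 6/19.
Σ Z^2·P over the event = 0·(3/19) + 4·(2/19) + 36·(1/19) = 44/19.
E[Z^2 | X = 2] = (44/19) / (6/19) = 22/3.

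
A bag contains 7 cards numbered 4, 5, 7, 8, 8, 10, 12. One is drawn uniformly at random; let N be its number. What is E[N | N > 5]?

9

P(N > 5) = 5/7.
Σ over the event: 7·1/7 + 8·2/7 + 10·1/7 + 12·1/7 = 45/7.
E[N | N > 5] = (45/7) / (5/7) = 9.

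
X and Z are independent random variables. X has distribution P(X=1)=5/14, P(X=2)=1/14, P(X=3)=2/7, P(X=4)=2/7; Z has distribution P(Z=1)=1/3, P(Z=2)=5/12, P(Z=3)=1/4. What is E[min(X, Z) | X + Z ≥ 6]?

P(X + Z ≥ 6) = 11/42.
Summing min(X,Z)·P(x,y) over outcomes with X + Z ≥ 6 gives 2/3.
E[min(X, Z) | X + Z ≥ 6] = (2/3) / (11/42) = 28/11.

28/11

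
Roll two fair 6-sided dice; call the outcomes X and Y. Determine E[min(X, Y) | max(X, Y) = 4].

16/7

Outcomes with max(X, Y) = 4: (1,4), (2,4), (3,4), (4,1), (4,2), (4,3), (4,4), each with probability 1/36.
E[min(X, Y) | max(X, Y) = 4] = (1 + 2 + 3 + 1 + 2 + 3 + 4) / 7 = 16/7.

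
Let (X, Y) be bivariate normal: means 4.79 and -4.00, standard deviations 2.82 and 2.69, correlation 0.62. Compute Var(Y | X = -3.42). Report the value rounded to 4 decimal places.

4.4545

Var(Y | X=x) = (1 − ρ²)·σ_Y².
Var(Y | X=-3.42) = (2.69)²·(1 − (0.62)²) = 7.2361·0.6156 = 4.4545.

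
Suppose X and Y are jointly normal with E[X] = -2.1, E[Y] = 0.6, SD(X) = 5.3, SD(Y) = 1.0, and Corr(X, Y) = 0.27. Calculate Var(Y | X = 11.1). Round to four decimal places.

The conditional variance in a bivariate normal is σ_Y²(1 − ρ²), independent of x.
Var(Y | X=11.1) = (1.0)²·(1 − (0.27)²) = 1·0.9271 = 0.9271.

0.9271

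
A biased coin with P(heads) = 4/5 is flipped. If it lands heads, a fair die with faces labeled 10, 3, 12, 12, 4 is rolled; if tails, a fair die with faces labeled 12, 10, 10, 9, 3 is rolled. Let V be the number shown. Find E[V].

E[V | heads] = (10+3+12+12+4)/5 = 41/5.
E[V | tails] = (12+10+10+9+3)/5 = 44/5.
E[V] = (4/5)·(41/5) + (1/5)·(44/5) = 208/25.

208/25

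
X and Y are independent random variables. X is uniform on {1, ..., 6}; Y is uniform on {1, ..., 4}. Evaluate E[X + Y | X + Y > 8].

28/3

P(X + Y > 8) = 1/8.
Summing (X+Y)·P(x,y) over outcomes with X + Y > 8 gives 7/6.
E[X + Y | X + Y > 8] = (7/6) / (1/8) = 28/3.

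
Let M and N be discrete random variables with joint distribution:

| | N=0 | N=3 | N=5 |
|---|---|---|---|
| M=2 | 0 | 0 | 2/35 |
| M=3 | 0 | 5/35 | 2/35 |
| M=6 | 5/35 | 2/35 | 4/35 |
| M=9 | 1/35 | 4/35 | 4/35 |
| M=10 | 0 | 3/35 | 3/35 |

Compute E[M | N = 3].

93/14

P(N = 3) = 2/5.
Σ M·P over the event = 3·(5/35) + 6·(2/35) + 9·(4/35) + 10·(3/35) = 93/35.
E[M | N = 3] = (93/35) / (2/5) = 93/14.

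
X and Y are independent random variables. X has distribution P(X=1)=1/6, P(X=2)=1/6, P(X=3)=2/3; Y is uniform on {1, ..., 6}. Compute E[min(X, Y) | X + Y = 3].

1

P(X + Y = 3) = 1/18.
Summing min(X,Y)·P(x,y) over outcomes with X + Y = 3 gives 1/18.
E[min(X, Y) | X + Y = 3] = (1/18) / (1/18) = 1.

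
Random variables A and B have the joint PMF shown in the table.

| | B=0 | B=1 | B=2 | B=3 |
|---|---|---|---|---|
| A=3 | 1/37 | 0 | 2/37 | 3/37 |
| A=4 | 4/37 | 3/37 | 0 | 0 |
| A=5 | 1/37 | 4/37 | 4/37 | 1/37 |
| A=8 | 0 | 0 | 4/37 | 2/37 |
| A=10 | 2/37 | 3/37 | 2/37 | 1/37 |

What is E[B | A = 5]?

3/2

P(A = 5) = 10/37.
Σ B·P over the event = 0·(1/37) + 1·(4/37) + 2·(4/37) + 3·(1/37) = 15/37.
E[B | A = 5] = (15/37) / (10/37) = 3/2.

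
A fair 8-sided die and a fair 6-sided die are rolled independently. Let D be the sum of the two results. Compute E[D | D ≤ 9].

P(D ≤ 9) = 11/16.
Σ over the event: 2·1/48 + 3·1/24 + 4·1/16 + 5·1/12 + 6·5/48 + 7·1/8 + 8·1/8 + 9·1/8 = 107/24.
E[D | D ≤ 9] = (107/24) / (11/16) = 214/33.

214/33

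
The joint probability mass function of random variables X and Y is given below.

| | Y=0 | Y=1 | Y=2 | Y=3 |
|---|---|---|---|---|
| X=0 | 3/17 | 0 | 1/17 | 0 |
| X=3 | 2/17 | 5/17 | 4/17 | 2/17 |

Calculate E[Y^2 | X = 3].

3

P(X = 3) = 13/17.
Σ Y^2·P over the event = 0·(2/17) + 1·(5/17) + 4·(4/17) + 9·(2/17) = 39/17.
E[Y^2 | X = 3] = (39/17) / (13/17) = 3.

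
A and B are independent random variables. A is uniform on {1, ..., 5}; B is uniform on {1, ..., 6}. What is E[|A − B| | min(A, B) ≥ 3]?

7/6

P(min(A, B) ≥ 3) = 2/5.
Summing |A−B|·P(x,y) over outcomes with min(A, B) ≥ 3 gives 7/15.
E[|A − B| | min(A, B) ≥ 3] = (7/15) / (2/5) = 7/6.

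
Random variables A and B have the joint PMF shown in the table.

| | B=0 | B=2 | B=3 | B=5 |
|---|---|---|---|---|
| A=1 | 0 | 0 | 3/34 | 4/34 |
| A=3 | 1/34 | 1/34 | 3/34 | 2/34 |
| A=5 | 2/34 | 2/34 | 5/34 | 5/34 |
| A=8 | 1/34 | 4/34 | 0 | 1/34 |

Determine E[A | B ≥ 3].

P(B ≥ 3) = 23/34.
Σ A·P over the event = 1·(3/34) + 1·(4/34) + 3·(3/34) + 3·(2/34) + 5·(5/34) + 5·(5/34) + 8·(1/34) = 40/17.
E[A | B ≥ 3] = (40/17) / (23/34) = 80/23.

80/23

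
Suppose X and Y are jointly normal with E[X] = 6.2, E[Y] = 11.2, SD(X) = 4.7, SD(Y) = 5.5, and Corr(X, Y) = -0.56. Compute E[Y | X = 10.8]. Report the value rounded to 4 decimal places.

8.1855

For a bivariate normal, E[Y | X=x] = μ_Y + ρ·(σ_Y/σ_X)·(x − μ_X).
E[Y | X=10.8] = 11.2 + (-0.56)·(5.5/4.7)·(10.8 − (6.2)) = 11.2 + (-0.65532)·(4.6) = 8.1855.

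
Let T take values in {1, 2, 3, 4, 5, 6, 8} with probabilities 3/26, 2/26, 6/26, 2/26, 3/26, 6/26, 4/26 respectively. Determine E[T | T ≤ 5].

P(T ≤ 5) = 8/13.
Σ over the event: 1·3/26 + 2·1/13 + 3·3/13 + 4·1/13 + 5·3/26 = 24/13.
E[T | T ≤ 5] = (24/13) / (8/13) = 3.

3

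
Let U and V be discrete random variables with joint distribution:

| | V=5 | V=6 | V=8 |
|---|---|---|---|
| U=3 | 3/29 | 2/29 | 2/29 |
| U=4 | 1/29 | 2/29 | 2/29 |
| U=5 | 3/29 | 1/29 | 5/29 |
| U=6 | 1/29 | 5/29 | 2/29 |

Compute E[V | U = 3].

P(U = 3) = 7/29.
Σ V·P over the event = 5·(3/29) + 6·(2/29) + 8·(2/29) = 43/29.
E[V | U = 3] = (43/29) / (7/29) = 43/7.

43/7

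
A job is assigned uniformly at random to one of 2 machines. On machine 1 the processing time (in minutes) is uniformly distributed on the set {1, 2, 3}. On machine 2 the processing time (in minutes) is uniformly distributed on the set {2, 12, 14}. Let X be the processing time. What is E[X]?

17/3

E[X | machine 1] = (1+2+3)/3 = 2.
E[X | machine 2] = (2+12+14)/3 = 28/3.
By the law of total expectation,
E[X] = (1/2)·(2) + (1/2)·(28/3) = 17/3.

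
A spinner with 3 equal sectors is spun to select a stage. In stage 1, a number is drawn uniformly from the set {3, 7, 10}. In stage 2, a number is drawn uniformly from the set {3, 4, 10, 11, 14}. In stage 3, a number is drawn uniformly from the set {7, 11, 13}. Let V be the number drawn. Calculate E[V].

127/15

E[V | stage 1] = (3+7+10)/3 = 20/3.
E[V | stage 2] = (3+4+10+11+14)/5 = 42/5.
E[V | stage 3] = (7+11+13)/3 = 31/3.
By the law of total expectation,
E[V] = (1/3)·(20/3) + (1/3)·(42/5) + (1/3)·(31/3) = 127/15.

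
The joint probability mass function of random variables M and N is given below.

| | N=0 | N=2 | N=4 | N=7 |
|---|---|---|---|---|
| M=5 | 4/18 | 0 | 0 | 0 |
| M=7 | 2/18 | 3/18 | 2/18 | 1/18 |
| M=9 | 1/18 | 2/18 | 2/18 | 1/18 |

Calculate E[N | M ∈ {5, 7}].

7/4

P(M ∈ {5, 7}) = 2/3.
Σ N·P over the event = 0·(4/18) + 0·(2/18) + 2·(3/18) + 4·(2/18) + 7·(1/18) = 7/6.
E[N | M ∈ {5, 7}] = (7/6) / (2/3) = 7/4.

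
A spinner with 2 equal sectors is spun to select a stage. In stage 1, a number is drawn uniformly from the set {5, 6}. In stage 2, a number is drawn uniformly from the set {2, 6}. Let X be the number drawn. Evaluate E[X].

19/4

E[X | stage 1] = (5+6)/2 = 11/2.
E[X | stage 2] = (2+6)/2 = 4.
E[X] = (1/2)·(11/2) + (1/2)·(4) = 19/4.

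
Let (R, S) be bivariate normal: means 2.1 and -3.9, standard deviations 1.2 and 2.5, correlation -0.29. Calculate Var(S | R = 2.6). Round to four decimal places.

The conditional variance in a bivariate normal is σ_S²(1 − ρ²), independent of x.
Var(S | R=2.6) = (2.5)²·(1 − (-0.29)²) = 6.25·0.9159 = 5.7244.

5.7244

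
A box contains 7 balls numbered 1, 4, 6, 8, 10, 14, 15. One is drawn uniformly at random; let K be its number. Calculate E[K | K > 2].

19/2

P(K > 2) = 6/7.
Σ over the event: 4·1/7 + 6·1/7 + 8·1/7 + 10·1/7 + 14·1/7 + 15·1/7 = 57/7.
E[K | K > 2] = (57/7) / (6/7) = 19/2.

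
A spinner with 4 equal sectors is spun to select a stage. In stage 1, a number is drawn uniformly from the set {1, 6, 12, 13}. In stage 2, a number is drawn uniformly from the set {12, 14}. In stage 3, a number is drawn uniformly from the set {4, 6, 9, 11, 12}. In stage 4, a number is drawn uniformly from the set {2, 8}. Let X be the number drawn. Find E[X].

43/5

E[X | stage 1] = (1+6+12+13)/4 = 8.
E[X | stage 2] = (12+14)/2 = 13.
E[X | stage 3] = (4+6+9+11+12)/5 = 42/5.
E[X | stage 4] = (2+8)/2 = 5.
By the law of total expectation,
E[X] = (1/4)·(8) + (1/4)·(13) + (1/4)·(42/5) + (1/4)·(5) = 43/5.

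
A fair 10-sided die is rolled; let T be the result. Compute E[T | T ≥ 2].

6

Given T ≥ 2, T is equally likely to be any of {2, 3, 4, 5, 6, 7, 8, 9, 10}.
E[T | T ≥ 2] = (2 + 3 + 4 + 5 + 6 + 7 + 8 + 9 + 10) / 9 = 6.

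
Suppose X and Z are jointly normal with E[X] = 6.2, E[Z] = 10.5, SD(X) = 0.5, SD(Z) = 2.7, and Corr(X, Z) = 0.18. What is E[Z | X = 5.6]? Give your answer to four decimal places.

9.9168

E[Z | X=x] = μ_Z + ρ(σ_Z/σ_X)(x − μ_X) for jointly normal variables.
E[Z | X=5.6] = 10.5 + (0.18)·(2.7/0.5)·(5.6 − (6.2)) = 10.5 + (0.972)·(-0.6) = 9.9168.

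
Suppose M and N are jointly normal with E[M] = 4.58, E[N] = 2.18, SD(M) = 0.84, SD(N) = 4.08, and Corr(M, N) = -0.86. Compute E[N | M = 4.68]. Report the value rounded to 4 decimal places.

1.7623

The regression of N on M has slope ρ·σ_N/σ_M and passes through (μ_M, μ_N).
E[N | M=4.68] = 2.18 + (-0.86)·(4.08/0.84)·(4.68 − (4.58)) = 2.18 + (-4.1771)·(0.1) = 1.7623.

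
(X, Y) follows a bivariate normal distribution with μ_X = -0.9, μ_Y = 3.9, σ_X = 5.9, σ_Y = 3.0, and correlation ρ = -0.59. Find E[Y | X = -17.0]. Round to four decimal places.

8.7300

E[Y | X=x] = μ_Y + ρ(σ_Y/σ_X)(x − μ_X) for jointly normal variables.
E[Y | X=-17.0] = 3.9 + (-0.59)·(3.0/5.9)·(-17.0 − (-0.9)) = 3.9 + (-0.3)·(-16.1) = 8.7300.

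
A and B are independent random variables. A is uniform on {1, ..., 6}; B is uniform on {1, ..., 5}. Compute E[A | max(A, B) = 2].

Outcomes with max(A, B) = 2: (1,2), (2,1), (2,2), each with probability 1/30.
E[A | max(A, B) = 2] = (1 + 2 + 2) / 3 = 5/3.

5/3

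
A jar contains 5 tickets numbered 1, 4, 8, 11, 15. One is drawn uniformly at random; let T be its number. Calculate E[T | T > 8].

P(T > 8) = 2/5.
Σ over the event: 11·1/5 + 15·1/5 = 26/5.
E[T | T > 8] = (26/5) / (2/5) = 13.

13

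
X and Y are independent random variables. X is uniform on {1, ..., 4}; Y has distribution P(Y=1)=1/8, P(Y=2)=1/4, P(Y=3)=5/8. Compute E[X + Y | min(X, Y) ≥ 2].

40/7

P(min(X, Y) ≥ 2) = 21/32.
Summing (X+Y)·P(x,y) over outcomes with min(X, Y) ≥ 2 gives 15/4.
E[X + Y | min(X, Y) ≥ 2] = (15/4) / (21/32) = 40/7.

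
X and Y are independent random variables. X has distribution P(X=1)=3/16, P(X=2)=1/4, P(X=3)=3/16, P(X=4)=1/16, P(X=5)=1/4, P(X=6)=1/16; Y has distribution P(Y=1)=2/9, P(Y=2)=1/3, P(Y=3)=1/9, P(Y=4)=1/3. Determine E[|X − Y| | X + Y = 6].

P(X + Y = 6) = 13/72.
Summing |X−Y|·P(x,y) over outcomes with X + Y = 6 gives 31/72.
E[|X − Y| | X + Y = 6] = (31/72) / (13/72) = 31/13.

31/13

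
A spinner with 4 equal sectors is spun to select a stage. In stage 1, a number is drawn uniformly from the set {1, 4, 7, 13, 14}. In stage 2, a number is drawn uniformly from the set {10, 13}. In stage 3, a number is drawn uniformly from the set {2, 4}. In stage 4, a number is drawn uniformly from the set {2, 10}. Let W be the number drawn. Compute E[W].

283/40

E[W | stage 1] = (1+4+7+13+14)/5 = 39/5.
E[W | stage 2] = (10+13)/2 = 23/2.
E[W | stage 3] = (2+4)/2 = 3.
E[W | stage 4] = (2+10)/2 = 6.
E[W] = (1/4)·(39/5) + (1/4)·(23/2) + (1/4)·(3) + (1/4)·(6) = 283/40.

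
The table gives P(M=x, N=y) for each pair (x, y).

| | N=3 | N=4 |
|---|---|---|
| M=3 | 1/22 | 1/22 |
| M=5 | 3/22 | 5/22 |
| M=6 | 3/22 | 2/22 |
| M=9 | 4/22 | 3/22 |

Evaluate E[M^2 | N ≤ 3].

P(N ≤ 3) = 1/2.
Σ M^2·P over the event = 9·(1/22) + 25·(3/22) + 36·(3/22) + 81·(4/22) = 258/11.
E[M^2 | N ≤ 3] = (258/11) / (1/2) = 516/11.

516/11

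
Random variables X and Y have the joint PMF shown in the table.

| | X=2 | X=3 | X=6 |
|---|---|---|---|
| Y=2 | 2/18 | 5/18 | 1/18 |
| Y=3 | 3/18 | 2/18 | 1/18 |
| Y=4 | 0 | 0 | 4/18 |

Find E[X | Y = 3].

P(Y = 3) = 1/3.
Σ X·P over the event = 2·(3/18) + 3·(2/18) + 6·(1/18) = 1.
E[X | Y = 3] = (1) / (1/3) = 3.

3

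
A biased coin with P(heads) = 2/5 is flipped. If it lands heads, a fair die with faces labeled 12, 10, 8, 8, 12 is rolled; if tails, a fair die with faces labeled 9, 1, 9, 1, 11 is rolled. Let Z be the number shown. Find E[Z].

193/25

E[Z | heads] = (12+10+8+8+12)/5 = 10.
E[Z | tails] = (9+1+9+1+11)/5 = 31/5.
E[Z] = (2/5)·(10) + (3/5)·(31/5) = 193/25.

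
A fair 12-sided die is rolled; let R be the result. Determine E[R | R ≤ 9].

5

Given R ≤ 9, R is equally likely to be any of {1, 2, 3, 4, 5, 6, 7, 8, 9}.
E[R | R ≤ 9] = (1 + 2 + 3 + 4 + 5 + 6 + 7 + 8 + 9) / 9 = 5.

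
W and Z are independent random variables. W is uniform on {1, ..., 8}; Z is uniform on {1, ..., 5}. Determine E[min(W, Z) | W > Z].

P(W > Z) = 5/8.
Summing min(W,Z)·P(x,y) over outcomes with W > Z gives 13/8.
E[min(W, Z) | W > Z] = (13/8) / (5/8) = 13/5.

13/5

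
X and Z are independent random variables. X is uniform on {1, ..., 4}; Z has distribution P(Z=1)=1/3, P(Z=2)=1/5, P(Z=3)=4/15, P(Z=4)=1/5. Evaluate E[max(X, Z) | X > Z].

82/25

P(X > Z) = 5/12.
Summing max(X,Z)·P(x,y) over outcomes with X > Z gives 41/30.
E[max(X, Z) | X > Z] = (41/30) / (5/12) = 82/25.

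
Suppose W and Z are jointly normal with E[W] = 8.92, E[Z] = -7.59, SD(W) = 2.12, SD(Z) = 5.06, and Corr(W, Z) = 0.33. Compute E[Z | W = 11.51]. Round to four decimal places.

E[Z | W=x] = μ_Z + ρ(σ_Z/σ_W)(x − μ_W) for jointly normal variables.
E[Z | W=11.51] = -7.59 + (0.33)·(5.06/2.12)·(11.51 − (8.92)) = -7.59 + (0.78764)·(2.59) = -5.5500.

-5.5500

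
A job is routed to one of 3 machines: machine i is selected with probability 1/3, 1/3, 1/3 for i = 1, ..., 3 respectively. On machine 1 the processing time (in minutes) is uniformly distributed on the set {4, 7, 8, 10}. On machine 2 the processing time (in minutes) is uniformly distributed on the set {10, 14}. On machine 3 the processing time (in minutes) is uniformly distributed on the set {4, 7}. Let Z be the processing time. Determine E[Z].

E[Z | machine 1] = (4+7+8+10)/4 = 29/4.
E[Z | machine 2] = (10+14)/2 = 12.
E[Z | machine 3] = (4+7)/2 = 11/2.
By the law of total expectation,
E[Z] = (1/3)·(29/4) + (1/3)·(12) + (1/3)·(11/2) = 33/4.

33/4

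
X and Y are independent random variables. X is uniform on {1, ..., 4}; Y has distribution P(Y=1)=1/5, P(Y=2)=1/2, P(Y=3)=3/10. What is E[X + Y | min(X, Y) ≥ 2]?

43/8

P(min(X, Y) ≥ 2) = 3/5.
Summing (X+Y)·P(x,y) over outcomes with min(X, Y) ≥ 2 gives 129/40.
E[X + Y | min(X, Y) ≥ 2] = (129/40) / (3/5) = 43/8.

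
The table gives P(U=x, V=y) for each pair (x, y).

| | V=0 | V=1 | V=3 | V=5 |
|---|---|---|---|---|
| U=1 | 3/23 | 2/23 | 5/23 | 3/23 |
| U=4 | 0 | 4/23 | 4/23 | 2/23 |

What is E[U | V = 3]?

P(V = 3) = 9/23.
Σ U·P over the event = 1·(5/23) + 4·(4/23) = 21/23.
E[U | V = 3] = (21/23) / (9/23) = 7/3.

7/3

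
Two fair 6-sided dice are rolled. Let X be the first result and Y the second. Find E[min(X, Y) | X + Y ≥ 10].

29/6

Outcomes with X + Y ≥ 10: (4,6), (5,5), (5,6), (6,4), (6,5), (6,6), each with probability 1/36.
E[min(X, Y) | X + Y ≥ 10] = (4 + 5 + 5 + 4 + 5 + 6) / 6 = 29/6.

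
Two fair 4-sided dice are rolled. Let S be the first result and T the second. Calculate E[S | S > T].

P(S > T) = 3/8.
Summing S·P(x,y) over outcomes with S > T gives 5/4.
E[S | S > T] = (5/4) / (3/8) = 10/3.

10/3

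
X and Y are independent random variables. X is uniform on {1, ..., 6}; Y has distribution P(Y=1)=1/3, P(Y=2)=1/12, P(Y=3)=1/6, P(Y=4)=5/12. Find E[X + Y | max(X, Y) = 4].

170/27

P(max(X, Y) = 4) = 3/8.
Summing (X+Y)·P(x,y) over outcomes with max(X, Y) = 4 gives 85/36.
E[X + Y | max(X, Y) = 4] = (85/36) / (3/8) = 170/27.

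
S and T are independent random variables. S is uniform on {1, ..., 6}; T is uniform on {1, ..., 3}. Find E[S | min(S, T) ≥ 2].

4

Outcomes with min(S, T) ≥ 2: (2,2), (2,3), (3,2), (3,3), (4,2), (4,3), (5,2), (5,3), (6,2), (6,3), each with probability 1/18.
E[S | min(S, T) ≥ 2] = (2 + 2 + 3 + 3 + 4 + 4 + 5 + 5 + 6 + 6) / 10 = 4.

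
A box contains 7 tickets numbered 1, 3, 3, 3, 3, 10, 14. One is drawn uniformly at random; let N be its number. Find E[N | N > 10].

14

P(N > 10) = 1/7.
Σ over the event: 14·1/7 = 2.
E[N | N > 10] = (2) / (1/7) = 14.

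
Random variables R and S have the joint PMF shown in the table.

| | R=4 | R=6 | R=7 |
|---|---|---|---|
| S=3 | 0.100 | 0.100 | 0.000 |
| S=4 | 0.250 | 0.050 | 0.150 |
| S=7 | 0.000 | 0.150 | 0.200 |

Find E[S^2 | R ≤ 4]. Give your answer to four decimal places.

P(R ≤ 4) = 0.350.
Σ S^2·P over the event = 9·(0.100) + 16·(0.250) = 4.900.
E[S^2 | R ≤ 4] = (4.900) / (0.350) = 14.0000.

14.0000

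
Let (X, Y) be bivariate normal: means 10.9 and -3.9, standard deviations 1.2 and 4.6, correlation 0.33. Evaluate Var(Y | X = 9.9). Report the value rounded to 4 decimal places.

18.8557

The conditional variance in a bivariate normal is σ_Y²(1 − ρ²), independent of x.
Var(Y | X=9.9) = (4.6)²·(1 − (0.33)²) = 21.16·0.8911 = 18.8557.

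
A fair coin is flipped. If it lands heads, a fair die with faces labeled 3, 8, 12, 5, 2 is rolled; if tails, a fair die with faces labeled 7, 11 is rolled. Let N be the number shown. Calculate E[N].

15/2

E[N | heads] = (3+8+12+5+2)/5 = 6.
E[N | tails] = (7+11)/2 = 9.
E[N] = (1/2)·(6) + (1/2)·(9) = 15/2.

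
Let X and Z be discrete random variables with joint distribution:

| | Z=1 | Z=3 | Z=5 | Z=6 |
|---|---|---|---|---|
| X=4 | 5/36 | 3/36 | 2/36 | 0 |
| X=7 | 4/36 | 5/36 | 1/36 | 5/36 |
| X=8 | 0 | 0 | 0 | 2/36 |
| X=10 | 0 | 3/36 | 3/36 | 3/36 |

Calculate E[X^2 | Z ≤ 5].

P(Z ≤ 5) = 13/18.
Σ X^2·P over the event = 16·(5/36) + 16·(3/36) + 16·(2/36) + 49·(4/36) + 49·(5/36) + 49·(1/36) + 100·(3/36) + 100·(3/36) = 625/18.
E[X^2 | Z ≤ 5] = (625/18) / (13/18) = 625/13.

625/13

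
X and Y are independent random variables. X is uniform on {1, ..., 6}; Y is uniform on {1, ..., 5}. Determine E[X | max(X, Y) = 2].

5/3

Outcomes with max(X, Y) = 2: (1,2), (2,1), (2,2), each with probability 1/30.
E[X | max(X, Y) = 2] = (1 + 2 + 2) / 3 = 5/3.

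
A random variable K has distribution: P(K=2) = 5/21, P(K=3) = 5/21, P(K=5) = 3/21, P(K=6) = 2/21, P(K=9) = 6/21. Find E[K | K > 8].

9

P(K > 8) = 2/7.
Σ over the event: 9·2/7 = 18/7.
E[K | K > 8] = (18/7) / (2/7) = 9.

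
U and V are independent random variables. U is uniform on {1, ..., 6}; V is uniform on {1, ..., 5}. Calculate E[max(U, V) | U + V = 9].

16/3

Outcomes with U + V = 9: (4,5), (5,4), (6,3), each with probability 1/30.
E[max(U, V) | U + V = 9] = (5 + 5 + 6) / 3 = 16/3.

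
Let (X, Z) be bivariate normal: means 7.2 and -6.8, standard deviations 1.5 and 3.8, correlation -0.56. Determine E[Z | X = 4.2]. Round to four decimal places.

The regression of Z on X has slope ρ·σ_Z/σ_X and passes through (μ_X, μ_Z).
E[Z | X=4.2] = -6.8 + (-0.56)·(3.8/1.5)·(4.2 − (7.2)) = -6.8 + (-1.41867)·(-3) = -2.5440.

-2.5440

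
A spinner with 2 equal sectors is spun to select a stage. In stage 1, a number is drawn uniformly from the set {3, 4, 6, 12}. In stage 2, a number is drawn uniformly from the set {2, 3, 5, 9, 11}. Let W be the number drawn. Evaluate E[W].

E[W | stage 1] = (3+4+6+12)/4 = 25/4.
E[W | stage 2] = (2+3+5+9+11)/5 = 6.
E[W] = (1/2)·(25/4) + (1/2)·(6) = 49/8.

49/8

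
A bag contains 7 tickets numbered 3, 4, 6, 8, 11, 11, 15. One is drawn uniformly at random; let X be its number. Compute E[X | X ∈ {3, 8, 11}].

P(X ∈ {3, 8, 11}) = 4/7.
Σ over the event: 3·1/7 + 8·1/7 + 11·2/7 = 33/7.
E[X | X ∈ {3, 8, 11}] = (33/7) / (4/7) = 33/4.

33/4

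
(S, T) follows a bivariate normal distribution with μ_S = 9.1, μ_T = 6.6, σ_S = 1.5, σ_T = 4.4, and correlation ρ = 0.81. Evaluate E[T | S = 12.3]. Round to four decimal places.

The regression of T on S has slope ρ·σ_T/σ_S and passes through (μ_S, μ_T).
E[T | S=12.3] = 6.6 + (0.81)·(4.4/1.5)·(12.3 − (9.1)) = 6.6 + (2.376)·(3.2) = 14.2032.

14.2032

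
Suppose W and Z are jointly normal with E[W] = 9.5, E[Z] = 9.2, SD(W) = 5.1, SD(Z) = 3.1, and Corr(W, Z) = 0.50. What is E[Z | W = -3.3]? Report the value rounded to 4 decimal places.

5.3098

For a bivariate normal, E[Z | W=x] = μ_Z + ρ·(σ_Z/σ_W)·(x − μ_W).
E[Z | W=-3.3] = 9.2 + (0.50)·(3.1/5.1)·(-3.3 − (9.5)) = 9.2 + (0.30392)·(-12.8) = 5.3098.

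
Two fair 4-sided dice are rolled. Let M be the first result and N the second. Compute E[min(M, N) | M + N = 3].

P(M + N = 3) = 1/8.
Summing min(M,N)·P(x,y) over outcomes with M + N = 3 gives 1/8.
E[min(M, N) | M + N = 3] = (1/8) / (1/8) = 1.

1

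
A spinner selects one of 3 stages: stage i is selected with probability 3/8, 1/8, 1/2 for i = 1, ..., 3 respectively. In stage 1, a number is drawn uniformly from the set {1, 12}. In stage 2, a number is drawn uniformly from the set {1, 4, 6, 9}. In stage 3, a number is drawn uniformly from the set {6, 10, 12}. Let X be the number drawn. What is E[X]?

371/48

E[X | stage 1] = (1+12)/2 = 13/2.
E[X | stage 2] = (1+4+6+9)/4 = 5.
E[X | stage 3] = (6+10+12)/3 = 28/3.
By the law of total expectation,
E[X] = (3/8)·(13/2) + (1/8)·(5) + (1/2)·(28/3) = 371/48.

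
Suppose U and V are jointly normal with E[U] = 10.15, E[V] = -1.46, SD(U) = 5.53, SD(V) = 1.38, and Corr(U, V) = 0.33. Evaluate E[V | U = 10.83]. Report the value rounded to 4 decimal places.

-1.4040

The regression of V on U has slope ρ·σ_V/σ_U and passes through (μ_U, μ_V).
E[V | U=10.83] = -1.46 + (0.33)·(1.38/5.53)·(10.83 − (10.15)) = -1.46 + (0.082351)·(0.68) = -1.4040.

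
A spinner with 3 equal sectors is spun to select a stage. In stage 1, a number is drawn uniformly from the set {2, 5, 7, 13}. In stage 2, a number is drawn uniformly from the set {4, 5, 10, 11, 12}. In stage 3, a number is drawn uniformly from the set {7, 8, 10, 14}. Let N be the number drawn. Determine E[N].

E[N | stage 1] = (2+5+7+13)/4 = 27/4.
E[N | stage 2] = (4+5+10+11+12)/5 = 42/5.
E[N | stage 3] = (7+8+10+14)/4 = 39/4.
E[N] = (1/3)·(27/4) + (1/3)·(42/5) + (1/3)·(39/4) = 83/10.

83/10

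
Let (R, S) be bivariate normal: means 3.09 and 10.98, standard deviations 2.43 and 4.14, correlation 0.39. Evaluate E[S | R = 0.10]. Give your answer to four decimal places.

8.9933

For a bivariate normal, E[S | R=x] = μ_S + ρ·(σ_S/σ_R)·(x − μ_R).
E[S | R=0.10] = 10.98 + (0.39)·(4.14/2.43)·(0.10 − (3.09)) = 10.98 + (0.66444)·(-2.99) = 8.9933.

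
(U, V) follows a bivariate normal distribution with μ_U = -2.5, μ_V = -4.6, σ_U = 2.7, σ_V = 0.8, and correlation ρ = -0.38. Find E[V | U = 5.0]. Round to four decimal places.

E[V | U=x] = μ_V + ρ(σ_V/σ_U)(x − μ_U) for jointly normal variables.
E[V | U=5.0] = -4.6 + (-0.38)·(0.8/2.7)·(5.0 − (-2.5)) = -4.6 + (-0.11259)·(7.5) = -5.4444.

-5.4444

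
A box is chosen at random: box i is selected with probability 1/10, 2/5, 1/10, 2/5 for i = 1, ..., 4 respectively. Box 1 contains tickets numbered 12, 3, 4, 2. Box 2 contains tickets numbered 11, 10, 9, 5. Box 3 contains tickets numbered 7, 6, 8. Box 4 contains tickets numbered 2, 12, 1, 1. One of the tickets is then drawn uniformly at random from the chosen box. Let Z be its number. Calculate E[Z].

E[Z | box 1] = (12+3+4+2)/4 = 21/4.
E[Z | box 2] = (11+10+9+5)/4 = 35/4.
E[Z | box 3] = (7+6+8)/3 = 7.
E[Z | box 4] = (2+12+1+1)/4 = 4.
E[Z] = (1/10)·(21/4) + (2/5)·(35/4) + (1/10)·(7) + (2/5)·(4) = 253/40.

253/40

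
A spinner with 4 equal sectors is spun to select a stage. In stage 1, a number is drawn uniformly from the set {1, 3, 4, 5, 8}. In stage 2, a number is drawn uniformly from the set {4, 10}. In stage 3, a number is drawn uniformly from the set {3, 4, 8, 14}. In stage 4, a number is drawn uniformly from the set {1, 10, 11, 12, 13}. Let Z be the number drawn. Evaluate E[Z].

E[Z | stage 1] = (1+3+4+5+8)/5 = 21/5.
E[Z | stage 2] = (4+10)/2 = 7.
E[Z | stage 3] = (3+4+8+14)/4 = 29/4.
E[Z | stage 4] = (1+10+11+12+13)/5 = 47/5.
E[Z] = (1/4)·(21/5) + (1/4)·(7) + (1/4)·(29/4) + (1/4)·(47/5) = 557/80.

557/80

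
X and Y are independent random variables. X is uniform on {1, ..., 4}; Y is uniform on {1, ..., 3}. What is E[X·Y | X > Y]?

P(X > Y) = 1/2.
Summing XY·P(x,y) over outcomes with X > Y gives 35/12.
E[X·Y | X > Y] = (35/12) / (1/2) = 35/6.

35/6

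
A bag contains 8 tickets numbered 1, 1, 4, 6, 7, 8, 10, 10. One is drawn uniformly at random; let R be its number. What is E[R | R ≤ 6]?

P(R ≤ 6) = 1/2.
Σ over the event: 1·1/4 + 4·1/8 + 6·1/8 = 3/2.
E[R | R ≤ 6] = (3/2) / (1/2) = 3.

3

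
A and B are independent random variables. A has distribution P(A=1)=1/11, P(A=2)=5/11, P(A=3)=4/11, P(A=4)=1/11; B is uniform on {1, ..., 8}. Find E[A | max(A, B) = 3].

47/18

P(max(A, B) = 3) = 9/44.
Summing A·P(x,y) over outcomes with max(A, B) = 3 gives 47/88.
E[A | max(A, B) = 3] = (47/88) / (9/44) = 47/18.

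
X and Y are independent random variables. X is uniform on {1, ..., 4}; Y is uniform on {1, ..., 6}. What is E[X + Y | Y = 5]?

Outcomes with Y = 5: (1,5), (2,5), (3,5), (4,5), each with probability 1/24.
E[X + Y | Y = 5] = (6 + 7 + 8 + 9) / 4 = 15/2.

15/2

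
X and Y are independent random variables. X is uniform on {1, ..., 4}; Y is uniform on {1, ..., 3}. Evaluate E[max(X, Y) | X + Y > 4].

7/2

Outcomes with X + Y > 4: (2,3), (3,2), (3,3), (4,1), (4,2), (4,3), each with probability 1/12.
E[max(X, Y) | X + Y > 4] = (3 + 3 + 3 + 4 + 4 + 4) / 6 = 7/2.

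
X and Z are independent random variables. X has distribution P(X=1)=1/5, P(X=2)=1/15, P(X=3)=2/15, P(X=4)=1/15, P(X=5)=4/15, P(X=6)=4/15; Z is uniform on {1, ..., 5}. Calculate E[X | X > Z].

P(X > Z) = 44/75.
Summing X·P(x,y) over outcomes with X > Z gives 226/75.
E[X | X > Z] = (226/75) / (44/75) = 113/22.

113/22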